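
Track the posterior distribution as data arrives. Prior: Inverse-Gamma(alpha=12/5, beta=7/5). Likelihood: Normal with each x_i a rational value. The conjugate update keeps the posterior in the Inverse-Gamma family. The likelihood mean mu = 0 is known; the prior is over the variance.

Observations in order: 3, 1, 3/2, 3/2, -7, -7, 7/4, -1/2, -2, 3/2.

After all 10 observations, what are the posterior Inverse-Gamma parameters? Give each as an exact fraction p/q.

obs 1: x=3 → posterior Inverse-Gamma(29/10, 59/10)
obs 2: x=1 → posterior Inverse-Gamma(17/5, 32/5)
obs 3: x=3/2 → posterior Inverse-Gamma(39/10, 301/40)
obs 4: x=3/2 → posterior Inverse-Gamma(22/5, 173/20)
obs 5: x=-7 → posterior Inverse-Gamma(49/10, 663/20)
obs 6: x=-7 → posterior Inverse-Gamma(27/5, 1153/20)
obs 7: x=7/4 → posterior Inverse-Gamma(59/10, 9469/160)
obs 8: x=-1/2 → posterior Inverse-Gamma(32/5, 9489/160)
obs 9: x=-2 → posterior Inverse-Gamma(69/10, 9809/160)
obs 10: x=3/2 → posterior Inverse-Gamma(37/5, 9989/160)

alpha=37/5, beta=9989/160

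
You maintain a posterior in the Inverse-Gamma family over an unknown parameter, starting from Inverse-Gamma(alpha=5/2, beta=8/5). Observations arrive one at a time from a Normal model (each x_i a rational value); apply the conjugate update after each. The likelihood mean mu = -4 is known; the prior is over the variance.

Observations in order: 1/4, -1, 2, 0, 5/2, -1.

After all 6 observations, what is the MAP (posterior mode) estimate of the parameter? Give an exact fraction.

10681/1040

obs 1: x=1/4 → posterior Inverse-Gamma(3, 1701/160)
obs 2: x=-1 → posterior Inverse-Gamma(7/2, 2421/160)
obs 3: x=2 → posterior Inverse-Gamma(4, 5301/160)
obs 4: x=0 → posterior Inverse-Gamma(9/2, 6581/160)
obs 5: x=5/2 → posterior Inverse-Gamma(5, 9961/160)
obs 6: x=-1 → posterior Inverse-Gamma(11/2, 10681/160)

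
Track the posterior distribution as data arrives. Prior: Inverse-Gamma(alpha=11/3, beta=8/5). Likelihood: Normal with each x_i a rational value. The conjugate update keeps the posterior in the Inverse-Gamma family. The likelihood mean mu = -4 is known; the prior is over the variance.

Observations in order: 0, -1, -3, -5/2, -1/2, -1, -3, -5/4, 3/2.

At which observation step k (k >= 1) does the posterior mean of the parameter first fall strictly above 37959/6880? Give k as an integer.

k = 9

obs 1: x=0 → posterior Inverse-Gamma(25/6, 48/5)
obs 2: x=-1 → posterior Inverse-Gamma(14/3, 141/10)
obs 3: x=-3 → posterior Inverse-Gamma(31/6, 73/5)
obs 4: x=-5/2 → posterior Inverse-Gamma(17/3, 629/40)
obs 5: x=-1/2 → posterior Inverse-Gamma(37/6, 437/20)
obs 6: x=-1 → posterior Inverse-Gamma(20/3, 527/20)
obs 7: x=-3 → posterior Inverse-Gamma(43/6, 537/20)
obs 8: x=-5/4 → posterior Inverse-Gamma(23/3, 4901/160)
obs 9: x=3/2 → posterior Inverse-Gamma(49/6, 7321/160)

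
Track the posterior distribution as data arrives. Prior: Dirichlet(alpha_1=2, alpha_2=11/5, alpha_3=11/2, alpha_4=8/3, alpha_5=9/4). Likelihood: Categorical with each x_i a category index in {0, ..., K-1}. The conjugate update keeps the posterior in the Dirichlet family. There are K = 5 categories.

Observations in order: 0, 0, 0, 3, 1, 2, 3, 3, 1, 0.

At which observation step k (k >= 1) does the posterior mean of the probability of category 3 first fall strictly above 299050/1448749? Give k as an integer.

obs 1: x=0 → posterior Dirichlet(3, 11/5, 11/2, 8/3, 9/4)
obs 2: x=0 → posterior Dirichlet(4, 11/5, 11/2, 8/3, 9/4)
obs 3: x=0 → posterior Dirichlet(5, 11/5, 11/2, 8/3, 9/4)
obs 4: x=3 → posterior Dirichlet(5, 11/5, 11/2, 11/3, 9/4)
obs 5: x=1 → posterior Dirichlet(5, 16/5, 11/2, 11/3, 9/4)
obs 6: x=2 → posterior Dirichlet(5, 16/5, 13/2, 11/3, 9/4)
obs 7: x=3 → posterior Dirichlet(5, 16/5, 13/2, 14/3, 9/4)
obs 8: x=3 → posterior Dirichlet(5, 16/5, 13/2, 17/3, 9/4)
obs 9: x=1 → posterior Dirichlet(5, 21/5, 13/2, 17/3, 9/4)
obs 10: x=0 → posterior Dirichlet(6, 21/5, 13/2, 17/3, 9/4)

k = 7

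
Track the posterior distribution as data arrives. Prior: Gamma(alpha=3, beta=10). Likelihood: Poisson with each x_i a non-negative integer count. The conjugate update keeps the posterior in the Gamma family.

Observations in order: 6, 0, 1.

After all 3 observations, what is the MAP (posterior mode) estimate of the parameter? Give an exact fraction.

obs 1: x=6 → posterior Gamma(9, 11)
obs 2: x=0 → posterior Gamma(9, 12)
obs 3: x=1 → posterior Gamma(10, 13)

9/13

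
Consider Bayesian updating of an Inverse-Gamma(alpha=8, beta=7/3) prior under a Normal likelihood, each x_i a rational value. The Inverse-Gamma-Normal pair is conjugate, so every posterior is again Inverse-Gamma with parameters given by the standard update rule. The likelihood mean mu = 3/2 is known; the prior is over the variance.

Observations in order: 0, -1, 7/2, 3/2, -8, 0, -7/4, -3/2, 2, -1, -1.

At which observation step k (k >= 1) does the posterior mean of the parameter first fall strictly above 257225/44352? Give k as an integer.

k = 8

obs 1: x=0 → posterior Inverse-Gamma(17/2, 83/24)
obs 2: x=-1 → posterior Inverse-Gamma(9, 79/12)
obs 3: x=7/2 → posterior Inverse-Gamma(19/2, 103/12)
obs 4: x=3/2 → posterior Inverse-Gamma(10, 103/12)
obs 5: x=-8 → posterior Inverse-Gamma(21/2, 1289/24)
obs 6: x=0 → posterior Inverse-Gamma(11, 329/6)
obs 7: x=-7/4 → posterior Inverse-Gamma(23/2, 5771/96)
obs 8: x=-3/2 → posterior Inverse-Gamma(12, 6203/96)
obs 9: x=2 → posterior Inverse-Gamma(25/2, 6215/96)
obs 10: x=-1 → posterior Inverse-Gamma(13, 6515/96)
obs 11: x=-1 → posterior Inverse-Gamma(27/2, 6815/96)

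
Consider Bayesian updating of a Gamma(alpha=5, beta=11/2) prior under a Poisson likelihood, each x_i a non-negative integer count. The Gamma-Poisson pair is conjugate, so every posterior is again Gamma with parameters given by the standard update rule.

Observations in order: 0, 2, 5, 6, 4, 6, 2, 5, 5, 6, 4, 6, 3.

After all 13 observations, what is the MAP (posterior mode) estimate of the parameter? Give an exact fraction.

obs 1: x=0 → posterior Gamma(5, 13/2)
obs 2: x=2 → posterior Gamma(7, 15/2)
obs 3: x=5 → posterior Gamma(12, 17/2)
obs 4: x=6 → posterior Gamma(18, 19/2)
obs 5: x=4 → posterior Gamma(22, 21/2)
obs 6: x=6 → posterior Gamma(28, 23/2)
obs 7: x=2 → posterior Gamma(30, 25/2)
obs 8: x=5 → posterior Gamma(35, 27/2)
obs 9: x=5 → posterior Gamma(40, 29/2)
obs 10: x=6 → posterior Gamma(46, 31/2)
obs 11: x=4 → posterior Gamma(50, 33/2)
obs 12: x=6 → posterior Gamma(56, 35/2)
obs 13: x=3 → posterior Gamma(59, 37/2)

116/37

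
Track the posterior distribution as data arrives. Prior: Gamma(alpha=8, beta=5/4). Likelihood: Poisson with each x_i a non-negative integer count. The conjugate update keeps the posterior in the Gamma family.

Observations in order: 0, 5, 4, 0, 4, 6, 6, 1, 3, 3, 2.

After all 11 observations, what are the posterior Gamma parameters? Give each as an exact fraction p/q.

alpha=42, beta=49/4

obs 1: x=0 → posterior Gamma(8, 9/4)
obs 2: x=5 → posterior Gamma(13, 13/4)
obs 3: x=4 → posterior Gamma(17, 17/4)
obs 4: x=0 → posterior Gamma(17, 21/4)
obs 5: x=4 → posterior Gamma(21, 25/4)
obs 6: x=6 → posterior Gamma(27, 29/4)
obs 7: x=6 → posterior Gamma(33, 33/4)
obs 8: x=1 → posterior Gamma(34, 37/4)
obs 9: x=3 → posterior Gamma(37, 41/4)
obs 10: x=3 → posterior Gamma(40, 45/4)
obs 11: x=2 → posterior Gamma(42, 49/4)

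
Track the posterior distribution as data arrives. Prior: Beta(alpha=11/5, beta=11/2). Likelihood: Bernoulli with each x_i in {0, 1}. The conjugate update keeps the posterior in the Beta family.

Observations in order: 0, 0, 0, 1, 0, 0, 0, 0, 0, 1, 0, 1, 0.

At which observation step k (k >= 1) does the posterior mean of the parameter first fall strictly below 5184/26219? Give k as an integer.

obs 1: x=0 → posterior Beta(11/5, 13/2)
obs 2: x=0 → posterior Beta(11/5, 15/2)
obs 3: x=0 → posterior Beta(11/5, 17/2)
obs 4: x=1 → posterior Beta(16/5, 17/2)
obs 5: x=0 → posterior Beta(16/5, 19/2)
obs 6: x=0 → posterior Beta(16/5, 21/2)
obs 7: x=0 → posterior Beta(16/5, 23/2)
obs 8: x=0 → posterior Beta(16/5, 25/2)
obs 9: x=0 → posterior Beta(16/5, 27/2)
obs 10: x=1 → posterior Beta(21/5, 27/2)
obs 11: x=0 → posterior Beta(21/5, 29/2)
obs 12: x=1 → posterior Beta(26/5, 29/2)
obs 13: x=0 → posterior Beta(26/5, 31/2)

k = 9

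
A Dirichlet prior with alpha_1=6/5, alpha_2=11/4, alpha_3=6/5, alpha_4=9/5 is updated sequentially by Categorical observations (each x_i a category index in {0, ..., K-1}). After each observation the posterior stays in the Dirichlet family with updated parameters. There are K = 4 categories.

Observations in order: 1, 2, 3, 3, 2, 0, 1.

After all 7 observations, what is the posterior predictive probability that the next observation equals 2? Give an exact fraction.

64/279

obs 1: x=1 → posterior Dirichlet(6/5, 15/4, 6/5, 9/5)
obs 2: x=2 → posterior Dirichlet(6/5, 15/4, 11/5, 9/5)
obs 3: x=3 → posterior Dirichlet(6/5, 15/4, 11/5, 14/5)
obs 4: x=3 → posterior Dirichlet(6/5, 15/4, 11/5, 19/5)
obs 5: x=2 → posterior Dirichlet(6/5, 15/4, 16/5, 19/5)
obs 6: x=0 → posterior Dirichlet(11/5, 15/4, 16/5, 19/5)
obs 7: x=1 → posterior Dirichlet(11/5, 19/4, 16/5, 19/5)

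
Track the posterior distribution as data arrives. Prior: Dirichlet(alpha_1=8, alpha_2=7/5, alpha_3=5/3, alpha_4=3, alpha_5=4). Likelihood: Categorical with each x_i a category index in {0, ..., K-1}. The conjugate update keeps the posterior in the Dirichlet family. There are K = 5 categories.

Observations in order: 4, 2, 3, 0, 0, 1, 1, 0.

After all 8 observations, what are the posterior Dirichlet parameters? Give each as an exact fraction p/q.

alpha_1=11, alpha_2=17/5, alpha_3=8/3, alpha_4=4, alpha_5=5

obs 1: x=4 → posterior Dirichlet(8, 7/5, 5/3, 3, 5)
obs 2: x=2 → posterior Dirichlet(8, 7/5, 8/3, 3, 5)
obs 3: x=3 → posterior Dirichlet(8, 7/5, 8/3, 4, 5)
obs 4: x=0 → posterior Dirichlet(9, 7/5, 8/3, 4, 5)
obs 5: x=0 → posterior Dirichlet(10, 7/5, 8/3, 4, 5)
obs 6: x=1 → posterior Dirichlet(10, 12/5, 8/3, 4, 5)
obs 7: x=1 → posterior Dirichlet(10, 17/5, 8/3, 4, 5)
obs 8: x=0 → posterior Dirichlet(11, 17/5, 8/3, 4, 5)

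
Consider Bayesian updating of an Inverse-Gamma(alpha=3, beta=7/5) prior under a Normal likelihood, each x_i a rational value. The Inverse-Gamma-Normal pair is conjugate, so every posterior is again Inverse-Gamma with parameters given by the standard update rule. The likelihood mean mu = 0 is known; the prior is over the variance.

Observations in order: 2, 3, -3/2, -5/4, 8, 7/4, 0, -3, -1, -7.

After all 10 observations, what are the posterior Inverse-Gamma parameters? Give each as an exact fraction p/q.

alpha=8, beta=5827/80

obs 1: x=2 → posterior Inverse-Gamma(7/2, 17/5)
obs 2: x=3 → posterior Inverse-Gamma(4, 79/10)
obs 3: x=-3/2 → posterior Inverse-Gamma(9/2, 361/40)
obs 4: x=-5/4 → posterior Inverse-Gamma(5, 1569/160)
obs 5: x=8 → posterior Inverse-Gamma(11/2, 6689/160)
obs 6: x=7/4 → posterior Inverse-Gamma(6, 3467/80)
obs 7: x=0 → posterior Inverse-Gamma(13/2, 3467/80)
obs 8: x=-3 → posterior Inverse-Gamma(7, 3827/80)
obs 9: x=-1 → posterior Inverse-Gamma(15/2, 3867/80)
obs 10: x=-7 → posterior Inverse-Gamma(8, 5827/80)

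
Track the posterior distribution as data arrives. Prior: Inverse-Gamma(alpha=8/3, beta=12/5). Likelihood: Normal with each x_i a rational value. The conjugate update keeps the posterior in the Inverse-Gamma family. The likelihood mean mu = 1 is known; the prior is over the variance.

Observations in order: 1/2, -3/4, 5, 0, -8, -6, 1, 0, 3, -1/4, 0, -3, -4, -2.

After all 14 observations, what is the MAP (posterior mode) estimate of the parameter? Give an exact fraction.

obs 1: x=1/2 → posterior Inverse-Gamma(19/6, 101/40)
obs 2: x=-3/4 → posterior Inverse-Gamma(11/3, 649/160)
obs 3: x=5 → posterior Inverse-Gamma(25/6, 1929/160)
obs 4: x=0 → posterior Inverse-Gamma(14/3, 2009/160)
obs 5: x=-8 → posterior Inverse-Gamma(31/6, 8489/160)
obs 6: x=-6 → posterior Inverse-Gamma(17/3, 12409/160)
obs 7: x=1 → posterior Inverse-Gamma(37/6, 12409/160)
obs 8: x=0 → posterior Inverse-Gamma(20/3, 12489/160)
obs 9: x=3 → posterior Inverse-Gamma(43/6, 12809/160)
obs 10: x=-1/4 → posterior Inverse-Gamma(23/3, 6467/80)
obs 11: x=0 → posterior Inverse-Gamma(49/6, 6507/80)
obs 12: x=-3 → posterior Inverse-Gamma(26/3, 7147/80)
obs 13: x=-4 → posterior Inverse-Gamma(55/6, 8147/80)
obs 14: x=-2 → posterior Inverse-Gamma(29/3, 8507/80)

25521/2560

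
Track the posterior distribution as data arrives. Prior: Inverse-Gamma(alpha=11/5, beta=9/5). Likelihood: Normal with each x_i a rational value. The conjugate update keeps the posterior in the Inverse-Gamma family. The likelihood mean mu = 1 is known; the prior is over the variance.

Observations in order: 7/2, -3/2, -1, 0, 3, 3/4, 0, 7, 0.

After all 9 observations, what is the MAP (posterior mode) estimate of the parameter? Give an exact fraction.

obs 1: x=7/2 → posterior Inverse-Gamma(27/10, 197/40)
obs 2: x=-3/2 → posterior Inverse-Gamma(16/5, 161/20)
obs 3: x=-1 → posterior Inverse-Gamma(37/10, 201/20)
obs 4: x=0 → posterior Inverse-Gamma(21/5, 211/20)
obs 5: x=3 → posterior Inverse-Gamma(47/10, 251/20)
obs 6: x=3/4 → posterior Inverse-Gamma(26/5, 2013/160)
obs 7: x=0 → posterior Inverse-Gamma(57/10, 2093/160)
obs 8: x=7 → posterior Inverse-Gamma(31/5, 4973/160)
obs 9: x=0 → posterior Inverse-Gamma(67/10, 5053/160)

5053/1232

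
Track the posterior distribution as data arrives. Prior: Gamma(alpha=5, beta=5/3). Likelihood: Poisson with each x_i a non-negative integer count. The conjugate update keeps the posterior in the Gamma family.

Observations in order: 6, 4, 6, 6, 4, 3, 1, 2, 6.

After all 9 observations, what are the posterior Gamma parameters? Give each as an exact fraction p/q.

alpha=43, beta=32/3

obs 1: x=6 → posterior Gamma(11, 8/3)
obs 2: x=4 → posterior Gamma(15, 11/3)
obs 3: x=6 → posterior Gamma(21, 14/3)
obs 4: x=6 → posterior Gamma(27, 17/3)
obs 5: x=4 → posterior Gamma(31, 20/3)
obs 6: x=3 → posterior Gamma(34, 23/3)
obs 7: x=1 → posterior Gamma(35, 26/3)
obs 8: x=2 → posterior Gamma(37, 29/3)
obs 9: x=6 → posterior Gamma(43, 32/3)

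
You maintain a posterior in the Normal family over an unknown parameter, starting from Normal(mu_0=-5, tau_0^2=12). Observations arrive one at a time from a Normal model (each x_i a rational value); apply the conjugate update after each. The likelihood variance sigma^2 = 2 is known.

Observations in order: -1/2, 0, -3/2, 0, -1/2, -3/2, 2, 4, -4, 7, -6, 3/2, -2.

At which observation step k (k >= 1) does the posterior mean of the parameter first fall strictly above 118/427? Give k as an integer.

k = 10

obs 1: x=-1/2 → posterior Normal(-8/7, 12/7)
obs 2: x=0 → posterior Normal(-8/13, 12/13)
obs 3: x=-3/2 → posterior Normal(-17/19, 12/19)
obs 4: x=0 → posterior Normal(-17/25, 12/25)
obs 5: x=-1/2 → posterior Normal(-20/31, 12/31)
obs 6: x=-3/2 → posterior Normal(-29/37, 12/37)
obs 7: x=2 → posterior Normal(-17/43, 12/43)
obs 8: x=4 → posterior Normal(1/7, 12/49)
obs 9: x=-4 → posterior Normal(-17/55, 12/55)
obs 10: x=7 → posterior Normal(25/61, 12/61)
obs 11: x=-6 → posterior Normal(-11/67, 12/67)
obs 12: x=3/2 → posterior Normal(-2/73, 12/73)
obs 13: x=-2 → posterior Normal(-14/79, 12/79)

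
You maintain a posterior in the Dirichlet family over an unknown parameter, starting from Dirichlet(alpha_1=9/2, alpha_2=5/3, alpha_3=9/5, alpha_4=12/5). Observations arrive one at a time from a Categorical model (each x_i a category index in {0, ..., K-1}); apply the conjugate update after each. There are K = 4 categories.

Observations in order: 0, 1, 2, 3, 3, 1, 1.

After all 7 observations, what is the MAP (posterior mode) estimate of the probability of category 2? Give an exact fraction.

54/401

obs 1: x=0 → posterior Dirichlet(11/2, 5/3, 9/5, 12/5)
obs 2: x=1 → posterior Dirichlet(11/2, 8/3, 9/5, 12/5)
obs 3: x=2 → posterior Dirichlet(11/2, 8/3, 14/5, 12/5)
obs 4: x=3 → posterior Dirichlet(11/2, 8/3, 14/5, 17/5)
obs 5: x=3 → posterior Dirichlet(11/2, 8/3, 14/5, 22/5)
obs 6: x=1 → posterior Dirichlet(11/2, 11/3, 14/5, 22/5)
obs 7: x=1 → posterior Dirichlet(11/2, 14/3, 14/5, 22/5)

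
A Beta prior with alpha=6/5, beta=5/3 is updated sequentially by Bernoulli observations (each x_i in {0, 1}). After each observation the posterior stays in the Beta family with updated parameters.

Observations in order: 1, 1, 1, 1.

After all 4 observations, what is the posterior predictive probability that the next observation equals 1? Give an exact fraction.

78/103

obs 1: x=1 → posterior Beta(11/5, 5/3)
obs 2: x=1 → posterior Beta(16/5, 5/3)
obs 3: x=1 → posterior Beta(21/5, 5/3)
obs 4: x=1 → posterior Beta(26/5, 5/3)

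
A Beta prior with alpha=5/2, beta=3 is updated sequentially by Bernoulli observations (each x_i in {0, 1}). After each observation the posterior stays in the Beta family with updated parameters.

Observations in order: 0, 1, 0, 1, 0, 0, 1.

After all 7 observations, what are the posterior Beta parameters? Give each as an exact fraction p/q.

obs 1: x=0 → posterior Beta(5/2, 4)
obs 2: x=1 → posterior Beta(7/2, 4)
obs 3: x=0 → posterior Beta(7/2, 5)
obs 4: x=1 → posterior Beta(9/2, 5)
obs 5: x=0 → posterior Beta(9/2, 6)
obs 6: x=0 → posterior Beta(9/2, 7)
obs 7: x=1 → posterior Beta(11/2, 7)

alpha=11/2, beta=7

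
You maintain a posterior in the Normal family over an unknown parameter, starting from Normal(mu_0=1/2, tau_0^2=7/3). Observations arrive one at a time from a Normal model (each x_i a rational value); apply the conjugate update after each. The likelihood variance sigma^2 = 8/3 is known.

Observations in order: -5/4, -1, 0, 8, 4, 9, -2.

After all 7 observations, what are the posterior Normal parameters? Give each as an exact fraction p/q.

mu_0=485/228, tau_0^2=56/171

obs 1: x=-5/4 → posterior Normal(-19/60, 56/45)
obs 2: x=-1 → posterior Normal(-47/88, 28/33)
obs 3: x=0 → posterior Normal(-47/116, 56/87)
obs 4: x=8 → posterior Normal(59/48, 14/27)
obs 5: x=4 → posterior Normal(289/172, 56/129)
obs 6: x=9 → posterior Normal(541/200, 28/75)
obs 7: x=-2 → posterior Normal(485/228, 56/171)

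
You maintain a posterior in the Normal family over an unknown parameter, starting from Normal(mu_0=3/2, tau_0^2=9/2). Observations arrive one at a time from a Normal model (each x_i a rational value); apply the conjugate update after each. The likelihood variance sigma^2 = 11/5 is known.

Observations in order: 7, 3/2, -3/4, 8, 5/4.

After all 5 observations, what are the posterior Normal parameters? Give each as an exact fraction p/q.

obs 1: x=7 → posterior Normal(348/67, 99/67)
obs 2: x=3/2 → posterior Normal(831/224, 99/112)
obs 3: x=-3/4 → posterior Normal(1527/628, 99/157)
obs 4: x=8 → posterior Normal(2967/808, 99/202)
obs 5: x=5/4 → posterior Normal(42/13, 99/247)

mu_0=42/13, tau_0^2=99/247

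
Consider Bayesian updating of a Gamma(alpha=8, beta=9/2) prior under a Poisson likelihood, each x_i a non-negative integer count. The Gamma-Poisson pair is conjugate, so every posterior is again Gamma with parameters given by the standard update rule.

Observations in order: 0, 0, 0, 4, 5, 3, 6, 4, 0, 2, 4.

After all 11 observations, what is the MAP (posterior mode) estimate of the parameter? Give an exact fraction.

70/31

obs 1: x=0 → posterior Gamma(8, 11/2)
obs 2: x=0 → posterior Gamma(8, 13/2)
obs 3: x=0 → posterior Gamma(8, 15/2)
obs 4: x=4 → posterior Gamma(12, 17/2)
obs 5: x=5 → posterior Gamma(17, 19/2)
obs 6: x=3 → posterior Gamma(20, 21/2)
obs 7: x=6 → posterior Gamma(26, 23/2)
obs 8: x=4 → posterior Gamma(30, 25/2)
obs 9: x=0 → posterior Gamma(30, 27/2)
obs 10: x=2 → posterior Gamma(32, 29/2)
obs 11: x=4 → posterior Gamma(36, 31/2)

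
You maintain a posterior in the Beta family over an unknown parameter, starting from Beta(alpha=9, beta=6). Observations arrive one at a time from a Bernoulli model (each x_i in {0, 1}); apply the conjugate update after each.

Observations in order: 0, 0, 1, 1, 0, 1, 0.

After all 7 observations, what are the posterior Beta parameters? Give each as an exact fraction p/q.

alpha=12, beta=10

obs 1: x=0 → posterior Beta(9, 7)
obs 2: x=0 → posterior Beta(9, 8)
obs 3: x=1 → posterior Beta(10, 8)
obs 4: x=1 → posterior Beta(11, 8)
obs 5: x=0 → posterior Beta(11, 9)
obs 6: x=1 → posterior Beta(12, 9)
obs 7: x=0 → posterior Beta(12, 10)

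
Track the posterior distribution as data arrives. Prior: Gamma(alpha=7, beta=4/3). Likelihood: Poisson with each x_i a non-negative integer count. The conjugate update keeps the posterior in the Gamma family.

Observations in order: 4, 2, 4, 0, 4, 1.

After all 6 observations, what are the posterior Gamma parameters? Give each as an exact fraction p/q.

alpha=22, beta=22/3

obs 1: x=4 → posterior Gamma(11, 7/3)
obs 2: x=2 → posterior Gamma(13, 10/3)
obs 3: x=4 → posterior Gamma(17, 13/3)
obs 4: x=0 → posterior Gamma(17, 16/3)
obs 5: x=4 → posterior Gamma(21, 19/3)
obs 6: x=1 → posterior Gamma(22, 22/3)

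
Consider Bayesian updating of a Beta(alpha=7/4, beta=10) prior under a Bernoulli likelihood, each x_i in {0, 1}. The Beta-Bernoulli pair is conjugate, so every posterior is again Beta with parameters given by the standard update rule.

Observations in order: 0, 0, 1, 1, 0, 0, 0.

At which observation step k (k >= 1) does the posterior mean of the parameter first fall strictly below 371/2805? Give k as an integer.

k = 2

obs 1: x=0 → posterior Beta(7/4, 11)
obs 2: x=0 → posterior Beta(7/4, 12)
obs 3: x=1 → posterior Beta(11/4, 12)
obs 4: x=1 → posterior Beta(15/4, 12)
obs 5: x=0 → posterior Beta(15/4, 13)
obs 6: x=0 → posterior Beta(15/4, 14)
obs 7: x=0 → posterior Beta(15/4, 15)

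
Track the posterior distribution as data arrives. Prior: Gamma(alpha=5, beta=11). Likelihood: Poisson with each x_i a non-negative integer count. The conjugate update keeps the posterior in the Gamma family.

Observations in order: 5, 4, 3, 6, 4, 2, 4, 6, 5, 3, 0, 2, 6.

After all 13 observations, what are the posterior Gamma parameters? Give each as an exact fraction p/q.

alpha=55, beta=24

obs 1: x=5 → posterior Gamma(10, 12)
obs 2: x=4 → posterior Gamma(14, 13)
obs 3: x=3 → posterior Gamma(17, 14)
obs 4: x=6 → posterior Gamma(23, 15)
obs 5: x=4 → posterior Gamma(27, 16)
obs 6: x=2 → posterior Gamma(29, 17)
obs 7: x=4 → posterior Gamma(33, 18)
obs 8: x=6 → posterior Gamma(39, 19)
obs 9: x=5 → posterior Gamma(44, 20)
obs 10: x=3 → posterior Gamma(47, 21)
obs 11: x=0 → posterior Gamma(47, 22)
obs 12: x=2 → posterior Gamma(49, 23)
obs 13: x=6 → posterior Gamma(55, 24)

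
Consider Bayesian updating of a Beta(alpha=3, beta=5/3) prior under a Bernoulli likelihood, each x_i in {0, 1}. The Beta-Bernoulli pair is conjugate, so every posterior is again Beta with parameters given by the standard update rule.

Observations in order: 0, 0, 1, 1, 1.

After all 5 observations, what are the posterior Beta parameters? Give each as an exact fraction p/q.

obs 1: x=0 → posterior Beta(3, 8/3)
obs 2: x=0 → posterior Beta(3, 11/3)
obs 3: x=1 → posterior Beta(4, 11/3)
obs 4: x=1 → posterior Beta(5, 11/3)
obs 5: x=1 → posterior Beta(6, 11/3)

alpha=6, beta=11/3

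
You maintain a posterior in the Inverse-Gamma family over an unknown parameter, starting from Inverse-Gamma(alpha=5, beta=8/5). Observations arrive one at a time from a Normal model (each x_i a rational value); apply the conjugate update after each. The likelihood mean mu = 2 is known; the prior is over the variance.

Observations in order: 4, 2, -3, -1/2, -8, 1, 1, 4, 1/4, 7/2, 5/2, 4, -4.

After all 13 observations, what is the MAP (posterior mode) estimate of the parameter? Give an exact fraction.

obs 1: x=4 → posterior Inverse-Gamma(11/2, 18/5)
obs 2: x=2 → posterior Inverse-Gamma(6, 18/5)
obs 3: x=-3 → posterior Inverse-Gamma(13/2, 161/10)
obs 4: x=-1/2 → posterior Inverse-Gamma(7, 769/40)
obs 5: x=-8 → posterior Inverse-Gamma(15/2, 2769/40)
obs 6: x=1 → posterior Inverse-Gamma(8, 2789/40)
obs 7: x=1 → posterior Inverse-Gamma(17/2, 2809/40)
obs 8: x=4 → posterior Inverse-Gamma(9, 2889/40)
obs 9: x=1/4 → posterior Inverse-Gamma(19/2, 11801/160)
obs 10: x=7/2 → posterior Inverse-Gamma(10, 11981/160)
obs 11: x=5/2 → posterior Inverse-Gamma(21/2, 12001/160)
obs 12: x=4 → posterior Inverse-Gamma(11, 12321/160)
obs 13: x=-4 → posterior Inverse-Gamma(23/2, 15201/160)

15201/2000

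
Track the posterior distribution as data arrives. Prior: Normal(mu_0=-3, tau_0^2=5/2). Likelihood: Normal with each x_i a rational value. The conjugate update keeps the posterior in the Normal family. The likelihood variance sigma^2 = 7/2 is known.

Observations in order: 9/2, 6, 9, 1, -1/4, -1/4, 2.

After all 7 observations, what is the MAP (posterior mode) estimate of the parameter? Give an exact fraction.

obs 1: x=9/2 → posterior Normal(1/8, 35/24)
obs 2: x=6 → posterior Normal(63/34, 35/34)
obs 3: x=9 → posterior Normal(153/44, 35/44)
obs 4: x=1 → posterior Normal(163/54, 35/54)
obs 5: x=-1/4 → posterior Normal(321/128, 35/64)
obs 6: x=-1/4 → posterior Normal(79/37, 35/74)
obs 7: x=2 → posterior Normal(89/42, 5/12)

89/42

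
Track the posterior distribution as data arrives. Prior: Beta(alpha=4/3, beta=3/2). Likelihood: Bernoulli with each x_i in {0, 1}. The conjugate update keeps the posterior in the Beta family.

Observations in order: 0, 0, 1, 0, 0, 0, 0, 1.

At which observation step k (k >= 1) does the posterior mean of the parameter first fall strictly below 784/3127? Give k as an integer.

obs 1: x=0 → posterior Beta(4/3, 5/2)
obs 2: x=0 → posterior Beta(4/3, 7/2)
obs 3: x=1 → posterior Beta(7/3, 7/2)
obs 4: x=0 → posterior Beta(7/3, 9/2)
obs 5: x=0 → posterior Beta(7/3, 11/2)
obs 6: x=0 → posterior Beta(7/3, 13/2)
obs 7: x=0 → posterior Beta(7/3, 15/2)
obs 8: x=1 → posterior Beta(10/3, 15/2)

k = 7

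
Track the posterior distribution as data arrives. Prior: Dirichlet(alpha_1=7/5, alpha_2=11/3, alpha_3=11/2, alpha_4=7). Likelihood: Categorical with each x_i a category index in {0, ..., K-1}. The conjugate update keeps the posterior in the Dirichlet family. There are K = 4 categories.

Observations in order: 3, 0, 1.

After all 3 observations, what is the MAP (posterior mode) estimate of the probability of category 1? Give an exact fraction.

obs 1: x=3 → posterior Dirichlet(7/5, 11/3, 11/2, 8)
obs 2: x=0 → posterior Dirichlet(12/5, 11/3, 11/2, 8)
obs 3: x=1 → posterior Dirichlet(12/5, 14/3, 11/2, 8)

110/497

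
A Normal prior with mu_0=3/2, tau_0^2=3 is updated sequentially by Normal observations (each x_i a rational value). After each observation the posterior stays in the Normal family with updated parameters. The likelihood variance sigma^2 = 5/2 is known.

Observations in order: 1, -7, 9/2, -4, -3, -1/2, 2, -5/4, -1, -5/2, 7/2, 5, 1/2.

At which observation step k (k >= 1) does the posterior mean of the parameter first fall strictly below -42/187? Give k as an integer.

obs 1: x=1 → posterior Normal(27/22, 15/11)
obs 2: x=-7 → posterior Normal(-57/34, 15/17)
obs 3: x=9/2 → posterior Normal(-3/46, 15/23)
obs 4: x=-4 → posterior Normal(-51/58, 15/29)
obs 5: x=-3 → posterior Normal(-87/70, 3/7)
obs 6: x=-1/2 → posterior Normal(-93/82, 15/41)
obs 7: x=2 → posterior Normal(-69/94, 15/47)
obs 8: x=-5/4 → posterior Normal(-42/53, 15/53)
obs 9: x=-1 → posterior Normal(-48/59, 15/59)
obs 10: x=-5/2 → posterior Normal(-63/65, 3/13)
obs 11: x=7/2 → posterior Normal(-42/71, 15/71)
obs 12: x=5 → posterior Normal(-12/77, 15/77)
obs 13: x=1/2 → posterior Normal(-9/83, 15/83)

k = 2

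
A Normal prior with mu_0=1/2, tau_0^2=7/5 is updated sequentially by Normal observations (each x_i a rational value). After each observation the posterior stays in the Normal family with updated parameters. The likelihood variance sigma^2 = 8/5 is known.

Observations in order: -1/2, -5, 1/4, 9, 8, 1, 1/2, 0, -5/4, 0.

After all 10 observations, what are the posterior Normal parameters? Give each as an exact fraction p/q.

obs 1: x=-1/2 → posterior Normal(1/30, 56/75)
obs 2: x=-5 → posterior Normal(-69/44, 28/55)
obs 3: x=1/4 → posterior Normal(-131/116, 56/145)
obs 4: x=9 → posterior Normal(121/144, 14/45)
obs 5: x=8 → posterior Normal(345/172, 56/215)
obs 6: x=1 → posterior Normal(373/200, 28/125)
obs 7: x=1/2 → posterior Normal(129/76, 56/285)
obs 8: x=0 → posterior Normal(387/256, 7/40)
obs 9: x=-5/4 → posterior Normal(88/71, 56/355)
obs 10: x=0 → posterior Normal(44/39, 28/195)

mu_0=44/39, tau_0^2=28/195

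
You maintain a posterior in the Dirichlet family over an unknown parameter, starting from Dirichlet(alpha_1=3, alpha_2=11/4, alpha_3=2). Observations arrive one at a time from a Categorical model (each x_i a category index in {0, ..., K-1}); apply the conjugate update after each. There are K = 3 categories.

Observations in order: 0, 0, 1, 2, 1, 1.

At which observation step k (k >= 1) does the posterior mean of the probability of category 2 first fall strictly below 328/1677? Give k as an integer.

obs 1: x=0 → posterior Dirichlet(4, 11/4, 2)
obs 2: x=0 → posterior Dirichlet(5, 11/4, 2)
obs 3: x=1 → posterior Dirichlet(5, 15/4, 2)
obs 4: x=2 → posterior Dirichlet(5, 15/4, 3)
obs 5: x=1 → posterior Dirichlet(5, 19/4, 3)
obs 6: x=1 → posterior Dirichlet(5, 23/4, 3)

k = 3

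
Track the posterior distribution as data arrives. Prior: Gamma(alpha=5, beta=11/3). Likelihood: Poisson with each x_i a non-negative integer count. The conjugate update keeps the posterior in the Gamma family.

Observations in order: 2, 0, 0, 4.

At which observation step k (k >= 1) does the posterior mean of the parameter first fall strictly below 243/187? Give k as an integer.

k = 2

obs 1: x=2 → posterior Gamma(7, 14/3)
obs 2: x=0 → posterior Gamma(7, 17/3)
obs 3: x=0 → posterior Gamma(7, 20/3)
obs 4: x=4 → posterior Gamma(11, 23/3)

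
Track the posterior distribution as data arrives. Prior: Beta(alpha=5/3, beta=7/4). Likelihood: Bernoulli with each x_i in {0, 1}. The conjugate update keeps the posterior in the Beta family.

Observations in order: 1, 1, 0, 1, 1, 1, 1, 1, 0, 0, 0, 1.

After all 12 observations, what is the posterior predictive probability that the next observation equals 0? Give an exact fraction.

obs 1: x=1 → posterior Beta(8/3, 7/4)
obs 2: x=1 → posterior Beta(11/3, 7/4)
obs 3: x=0 → posterior Beta(11/3, 11/4)
obs 4: x=1 → posterior Beta(14/3, 11/4)
obs 5: x=1 → posterior Beta(17/3, 11/4)
obs 6: x=1 → posterior Beta(20/3, 11/4)
obs 7: x=1 → posterior Beta(23/3, 11/4)
obs 8: x=1 → posterior Beta(26/3, 11/4)
obs 9: x=0 → posterior Beta(26/3, 15/4)
obs 10: x=0 → posterior Beta(26/3, 19/4)
obs 11: x=0 → posterior Beta(26/3, 23/4)
obs 12: x=1 → posterior Beta(29/3, 23/4)

69/185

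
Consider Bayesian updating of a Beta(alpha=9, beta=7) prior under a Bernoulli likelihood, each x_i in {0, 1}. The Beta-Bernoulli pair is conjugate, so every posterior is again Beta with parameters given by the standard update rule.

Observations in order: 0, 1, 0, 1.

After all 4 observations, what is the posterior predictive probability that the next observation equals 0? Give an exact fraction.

obs 1: x=0 → posterior Beta(9, 8)
obs 2: x=1 → posterior Beta(10, 8)
obs 3: x=0 → posterior Beta(10, 9)
obs 4: x=1 → posterior Beta(11, 9)

9/20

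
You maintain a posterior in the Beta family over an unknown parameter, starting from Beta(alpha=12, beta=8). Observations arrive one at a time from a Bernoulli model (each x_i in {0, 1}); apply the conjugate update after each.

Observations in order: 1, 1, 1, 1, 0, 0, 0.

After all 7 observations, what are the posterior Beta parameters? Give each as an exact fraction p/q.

obs 1: x=1 → posterior Beta(13, 8)
obs 2: x=1 → posterior Beta(14, 8)
obs 3: x=1 → posterior Beta(15, 8)
obs 4: x=1 → posterior Beta(16, 8)
obs 5: x=0 → posterior Beta(16, 9)
obs 6: x=0 → posterior Beta(16, 10)
obs 7: x=0 → posterior Beta(16, 11)

alpha=16, beta=11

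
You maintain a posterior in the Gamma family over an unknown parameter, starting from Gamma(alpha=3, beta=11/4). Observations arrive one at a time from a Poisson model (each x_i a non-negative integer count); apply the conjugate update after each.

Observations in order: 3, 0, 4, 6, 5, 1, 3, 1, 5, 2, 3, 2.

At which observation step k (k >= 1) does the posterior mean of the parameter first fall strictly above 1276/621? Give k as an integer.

k = 4

obs 1: x=3 → posterior Gamma(6, 15/4)
obs 2: x=0 → posterior Gamma(6, 19/4)
obs 3: x=4 → posterior Gamma(10, 23/4)
obs 4: x=6 → posterior Gamma(16, 27/4)
obs 5: x=5 → posterior Gamma(21, 31/4)
obs 6: x=1 → posterior Gamma(22, 35/4)
obs 7: x=3 → posterior Gamma(25, 39/4)
obs 8: x=1 → posterior Gamma(26, 43/4)
obs 9: x=5 → posterior Gamma(31, 47/4)
obs 10: x=2 → posterior Gamma(33, 51/4)
obs 11: x=3 → posterior Gamma(36, 55/4)
obs 12: x=2 → posterior Gamma(38, 59/4)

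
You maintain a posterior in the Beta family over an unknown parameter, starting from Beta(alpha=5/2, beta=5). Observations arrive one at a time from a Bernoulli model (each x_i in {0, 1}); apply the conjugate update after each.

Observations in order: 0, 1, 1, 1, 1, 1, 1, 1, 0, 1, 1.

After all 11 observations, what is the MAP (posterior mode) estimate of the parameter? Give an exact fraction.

obs 1: x=0 → posterior Beta(5/2, 6)
obs 2: x=1 → posterior Beta(7/2, 6)
obs 3: x=1 → posterior Beta(9/2, 6)
obs 4: x=1 → posterior Beta(11/2, 6)
obs 5: x=1 → posterior Beta(13/2, 6)
obs 6: x=1 → posterior Beta(15/2, 6)
obs 7: x=1 → posterior Beta(17/2, 6)
obs 8: x=1 → posterior Beta(19/2, 6)
obs 9: x=0 → posterior Beta(19/2, 7)
obs 10: x=1 → posterior Beta(21/2, 7)
obs 11: x=1 → posterior Beta(23/2, 7)

7/11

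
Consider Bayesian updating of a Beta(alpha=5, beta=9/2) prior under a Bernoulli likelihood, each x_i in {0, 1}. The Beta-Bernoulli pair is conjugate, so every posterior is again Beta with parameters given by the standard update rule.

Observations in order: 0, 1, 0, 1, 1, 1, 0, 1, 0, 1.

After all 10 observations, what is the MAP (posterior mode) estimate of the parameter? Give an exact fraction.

obs 1: x=0 → posterior Beta(5, 11/2)
obs 2: x=1 → posterior Beta(6, 11/2)
obs 3: x=0 → posterior Beta(6, 13/2)
obs 4: x=1 → posterior Beta(7, 13/2)
obs 5: x=1 → posterior Beta(8, 13/2)
obs 6: x=1 → posterior Beta(9, 13/2)
obs 7: x=0 → posterior Beta(9, 15/2)
obs 8: x=1 → posterior Beta(10, 15/2)
obs 9: x=0 → posterior Beta(10, 17/2)
obs 10: x=1 → posterior Beta(11, 17/2)

4/7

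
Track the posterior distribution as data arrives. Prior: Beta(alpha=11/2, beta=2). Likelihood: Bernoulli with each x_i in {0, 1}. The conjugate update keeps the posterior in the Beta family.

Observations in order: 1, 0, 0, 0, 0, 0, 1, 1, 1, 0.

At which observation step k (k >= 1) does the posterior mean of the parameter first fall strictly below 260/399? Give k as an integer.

k = 3

obs 1: x=1 → posterior Beta(13/2, 2)
obs 2: x=0 → posterior Beta(13/2, 3)
obs 3: x=0 → posterior Beta(13/2, 4)
obs 4: x=0 → posterior Beta(13/2, 5)
obs 5: x=0 → posterior Beta(13/2, 6)
obs 6: x=0 → posterior Beta(13/2, 7)
obs 7: x=1 → posterior Beta(15/2, 7)
obs 8: x=1 → posterior Beta(17/2, 7)
obs 9: x=1 → posterior Beta(19/2, 7)
obs 10: x=0 → posterior Beta(19/2, 8)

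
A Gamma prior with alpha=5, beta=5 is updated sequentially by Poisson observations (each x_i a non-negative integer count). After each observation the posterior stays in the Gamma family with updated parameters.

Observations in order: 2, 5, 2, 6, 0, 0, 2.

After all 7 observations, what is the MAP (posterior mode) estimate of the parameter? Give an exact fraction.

obs 1: x=2 → posterior Gamma(7, 6)
obs 2: x=5 → posterior Gamma(12, 7)
obs 3: x=2 → posterior Gamma(14, 8)
obs 4: x=6 → posterior Gamma(20, 9)
obs 5: x=0 → posterior Gamma(20, 10)
obs 6: x=0 → posterior Gamma(20, 11)
obs 7: x=2 → posterior Gamma(22, 12)

7/4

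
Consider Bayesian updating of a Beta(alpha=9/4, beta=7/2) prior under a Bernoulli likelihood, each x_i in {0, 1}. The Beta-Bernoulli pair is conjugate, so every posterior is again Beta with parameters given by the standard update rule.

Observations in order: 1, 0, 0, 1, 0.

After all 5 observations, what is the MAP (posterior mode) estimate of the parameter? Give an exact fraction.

obs 1: x=1 → posterior Beta(13/4, 7/2)
obs 2: x=0 → posterior Beta(13/4, 9/2)
obs 3: x=0 → posterior Beta(13/4, 11/2)
obs 4: x=1 → posterior Beta(17/4, 11/2)
obs 5: x=0 → posterior Beta(17/4, 13/2)

13/35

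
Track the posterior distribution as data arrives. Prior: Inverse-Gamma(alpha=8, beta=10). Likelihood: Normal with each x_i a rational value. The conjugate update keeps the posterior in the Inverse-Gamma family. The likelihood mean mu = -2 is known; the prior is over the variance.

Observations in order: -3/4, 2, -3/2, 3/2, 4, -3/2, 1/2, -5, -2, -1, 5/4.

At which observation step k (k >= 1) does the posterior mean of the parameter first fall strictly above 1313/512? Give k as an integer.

obs 1: x=-3/4 → posterior Inverse-Gamma(17/2, 345/32)
obs 2: x=2 → posterior Inverse-Gamma(9, 601/32)
obs 3: x=-3/2 → posterior Inverse-Gamma(19/2, 605/32)
obs 4: x=3/2 → posterior Inverse-Gamma(10, 801/32)
obs 5: x=4 → posterior Inverse-Gamma(21/2, 1377/32)
obs 6: x=-3/2 → posterior Inverse-Gamma(11, 1381/32)
obs 7: x=1/2 → posterior Inverse-Gamma(23/2, 1481/32)
obs 8: x=-5 → posterior Inverse-Gamma(12, 1625/32)
obs 9: x=-2 → posterior Inverse-Gamma(25/2, 1625/32)
obs 10: x=-1 → posterior Inverse-Gamma(13, 1641/32)
obs 11: x=5/4 → posterior Inverse-Gamma(27/2, 905/16)

k = 4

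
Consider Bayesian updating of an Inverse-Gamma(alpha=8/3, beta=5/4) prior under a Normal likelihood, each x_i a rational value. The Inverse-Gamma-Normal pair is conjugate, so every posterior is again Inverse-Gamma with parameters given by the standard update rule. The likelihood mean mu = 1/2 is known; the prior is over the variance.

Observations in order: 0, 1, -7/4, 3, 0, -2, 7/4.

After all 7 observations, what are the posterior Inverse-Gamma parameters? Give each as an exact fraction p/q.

alpha=37/6, beta=179/16

obs 1: x=0 → posterior Inverse-Gamma(19/6, 11/8)
obs 2: x=1 → posterior Inverse-Gamma(11/3, 3/2)
obs 3: x=-7/4 → posterior Inverse-Gamma(25/6, 129/32)
obs 4: x=3 → posterior Inverse-Gamma(14/3, 229/32)
obs 5: x=0 → posterior Inverse-Gamma(31/6, 233/32)
obs 6: x=-2 → posterior Inverse-Gamma(17/3, 333/32)
obs 7: x=7/4 → posterior Inverse-Gamma(37/6, 179/16)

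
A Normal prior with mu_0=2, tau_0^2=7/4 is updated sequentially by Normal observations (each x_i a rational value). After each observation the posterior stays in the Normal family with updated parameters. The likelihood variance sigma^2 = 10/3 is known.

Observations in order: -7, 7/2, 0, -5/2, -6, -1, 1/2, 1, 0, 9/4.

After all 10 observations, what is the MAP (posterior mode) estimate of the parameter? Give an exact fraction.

-457/1000

obs 1: x=-7 → posterior Normal(-67/61, 70/61)
obs 2: x=7/2 → posterior Normal(13/164, 35/41)
obs 3: x=0 → posterior Normal(13/206, 70/103)
obs 4: x=-5/2 → posterior Normal(-23/62, 35/62)
obs 5: x=-6 → posterior Normal(-172/145, 14/29)
obs 6: x=-1 → posterior Normal(-193/166, 35/83)
obs 7: x=1/2 → posterior Normal(-365/374, 70/187)
obs 8: x=1 → posterior Normal(-323/416, 35/104)
obs 9: x=0 → posterior Normal(-323/458, 70/229)
obs 10: x=9/4 → posterior Normal(-457/1000, 7/25)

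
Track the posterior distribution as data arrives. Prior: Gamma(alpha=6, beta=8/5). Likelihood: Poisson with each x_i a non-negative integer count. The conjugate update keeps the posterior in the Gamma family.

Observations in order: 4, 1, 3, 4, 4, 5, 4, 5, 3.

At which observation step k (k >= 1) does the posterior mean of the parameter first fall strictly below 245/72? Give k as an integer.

obs 1: x=4 → posterior Gamma(10, 13/5)
obs 2: x=1 → posterior Gamma(11, 18/5)
obs 3: x=3 → posterior Gamma(14, 23/5)
obs 4: x=4 → posterior Gamma(18, 28/5)
obs 5: x=4 → posterior Gamma(22, 33/5)
obs 6: x=5 → posterior Gamma(27, 38/5)
obs 7: x=4 → posterior Gamma(31, 43/5)
obs 8: x=5 → posterior Gamma(36, 48/5)
obs 9: x=3 → posterior Gamma(39, 53/5)

k = 2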